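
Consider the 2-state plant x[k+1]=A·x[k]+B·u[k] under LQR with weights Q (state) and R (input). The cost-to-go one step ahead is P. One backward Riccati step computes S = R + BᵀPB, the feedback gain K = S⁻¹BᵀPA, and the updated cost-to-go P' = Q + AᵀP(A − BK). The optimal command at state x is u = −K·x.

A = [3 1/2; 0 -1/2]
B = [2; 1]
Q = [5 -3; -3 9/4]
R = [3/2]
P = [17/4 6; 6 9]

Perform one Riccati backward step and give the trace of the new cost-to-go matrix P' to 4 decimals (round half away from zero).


BᵀP = [14.5000 21.0000]
S = R + BᵀPB = [3/2] + [50.0000] = [51.5000]
BᵀPA = [43.5000 -3.2500]
K = S⁻¹·BᵀPA = [0.8447 -0.0631]
A−BK = [1.3107 0.6262; -0.8447 -0.4369]
AᵀP(A−BK) = [1.5073 0.1201; 0.1201 0.1074]
P' = Q + AᵀP(A−BK) = [6.5073 -2.8799; -2.8799 2.3574]
tr(P') = 8.8647

8.8647


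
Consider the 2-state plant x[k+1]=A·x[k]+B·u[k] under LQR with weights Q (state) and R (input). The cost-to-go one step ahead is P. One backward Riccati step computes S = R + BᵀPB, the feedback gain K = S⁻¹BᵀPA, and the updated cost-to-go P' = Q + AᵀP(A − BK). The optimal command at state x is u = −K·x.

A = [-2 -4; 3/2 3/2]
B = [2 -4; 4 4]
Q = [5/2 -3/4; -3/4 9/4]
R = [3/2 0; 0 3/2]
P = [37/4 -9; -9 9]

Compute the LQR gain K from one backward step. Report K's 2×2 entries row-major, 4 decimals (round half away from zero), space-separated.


BᵀP = [-17.5000 18.0000; -73.0000 72.0000]
S = R + BᵀPB = [3/2 0; 0 3/2] + [37.0000 142.0000; 142.0000 580.0000] = [38.5000 142.0000; 142.0000 581.5000]
BᵀPA = [62.0000 97.0000; 254.0000 400.0000]
K = S⁻¹·BᵀPA = [-0.0067 -0.1774; 0.4384 0.7312]
A−BK = [-0.2327 -0.7204; -0.2268 -0.7152]
AᵀP(A−BK) = [0.3023 0.5249; 0.5249 0.9792]
P' = Q + AᵀP(A−BK) = [2.8023 -0.2251; -0.2251 3.2292]
tr(P') = 6.0315

-0.0067 -0.1774 0.4384 0.7312


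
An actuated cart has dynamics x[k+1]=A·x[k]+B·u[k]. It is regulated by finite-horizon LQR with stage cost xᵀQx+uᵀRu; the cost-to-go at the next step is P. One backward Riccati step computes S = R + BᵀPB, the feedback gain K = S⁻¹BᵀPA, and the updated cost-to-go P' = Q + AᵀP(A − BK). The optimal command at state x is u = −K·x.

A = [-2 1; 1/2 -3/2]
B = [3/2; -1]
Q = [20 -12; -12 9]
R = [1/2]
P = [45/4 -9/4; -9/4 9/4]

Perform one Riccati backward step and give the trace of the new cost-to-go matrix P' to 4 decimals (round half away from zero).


BᵀP = [19.1250 -5.6250]
S = R + BᵀPB = [1/2] + [34.3125] = [34.8125]
BᵀPA = [-41.0625 27.5625]
K = S⁻¹·BᵀPA = [-1.1795 0.7917]
A−BK = [-0.2307 -0.1876; -0.6795 -0.7083]
AᵀP(A−BK) = [1.6279 0.4484; 0.4484 1.2401]
P' = Q + AᵀP(A−BK) = [21.6279 -11.5516; -11.5516 10.2401]
tr(P') = 31.8680

31.8680


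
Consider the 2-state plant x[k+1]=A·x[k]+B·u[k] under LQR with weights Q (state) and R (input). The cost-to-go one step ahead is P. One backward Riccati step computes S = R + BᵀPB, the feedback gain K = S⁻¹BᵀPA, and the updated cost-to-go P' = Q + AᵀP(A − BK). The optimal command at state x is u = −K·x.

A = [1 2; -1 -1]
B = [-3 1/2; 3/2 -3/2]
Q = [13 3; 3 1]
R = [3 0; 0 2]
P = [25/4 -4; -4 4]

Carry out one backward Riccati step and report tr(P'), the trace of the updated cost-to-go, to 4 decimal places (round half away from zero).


BᵀP = [-24.7500 18.0000; 9.1250 -8.0000]
S = R + BᵀPB = [3 0; 0 2] + [101.2500 -39.3750; -39.3750 16.5625] = [104.2500 -39.3750; -39.3750 18.5625]
BᵀPA = [-42.7500 -67.5000; 17.1250 26.2500]
K = S⁻¹·BᵀPA = [-0.3099 -0.5702; 0.2651 0.2047]
A−BK = [-0.0624 0.1871; -0.1374 0.1623]
AᵀP(A−BK) = [0.4600 0.6199; 0.6199 1.1404]
P' = Q + AᵀP(A−BK) = [13.4600 3.6199; 3.6199 2.1404]
tr(P') = 15.6004

15.6004


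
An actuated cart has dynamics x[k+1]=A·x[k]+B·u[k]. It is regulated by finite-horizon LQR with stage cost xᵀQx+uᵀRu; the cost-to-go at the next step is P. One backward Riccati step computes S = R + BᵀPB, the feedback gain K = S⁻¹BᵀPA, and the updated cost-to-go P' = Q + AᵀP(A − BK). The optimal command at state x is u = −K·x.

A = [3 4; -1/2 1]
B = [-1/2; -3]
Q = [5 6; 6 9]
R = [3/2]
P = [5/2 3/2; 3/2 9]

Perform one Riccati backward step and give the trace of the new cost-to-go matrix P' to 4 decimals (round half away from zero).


BᵀP = [-5.7500 -27.7500]
S = R + BᵀPB = [3/2] + [86.1250] = [87.6250]
BᵀPA = [-3.3750 -50.7500]
K = S⁻¹·BᵀPA = [-0.0385 -0.5792]
A−BK = [2.9807 3.7104; -0.6155 -0.7375]
AᵀP(A−BK) = [20.1200 25.0453; 25.0453 31.6070]
P' = Q + AᵀP(A−BK) = [25.1200 31.0453; 31.0453 40.6070]
tr(P') = 65.7270

65.7270


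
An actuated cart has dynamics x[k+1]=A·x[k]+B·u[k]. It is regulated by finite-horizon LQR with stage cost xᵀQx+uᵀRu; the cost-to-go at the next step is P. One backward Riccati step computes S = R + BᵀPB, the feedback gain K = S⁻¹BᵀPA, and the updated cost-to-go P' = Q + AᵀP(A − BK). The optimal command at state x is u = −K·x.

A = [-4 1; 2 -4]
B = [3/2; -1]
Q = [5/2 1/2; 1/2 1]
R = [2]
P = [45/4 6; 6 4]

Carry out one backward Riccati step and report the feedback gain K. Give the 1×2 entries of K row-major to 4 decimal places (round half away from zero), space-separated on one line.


-2.5164 -0.6854

BᵀP = [10.8750 5.0000]
S = R + BᵀPB = [2] + [11.3125] = [13.3125]
BᵀPA = [-33.5000 -9.1250]
K = S⁻¹·BᵀPA = [-2.5164 -0.6854]
A−BK = [-0.2254 2.0282; -0.5164 -4.6854]
AᵀP(A−BK) = [15.6995 8.0376; 8.0376 20.9953]
P' = Q + AᵀP(A−BK) = [18.1995 8.5376; 8.5376 21.9953]
tr(P') = 40.1948


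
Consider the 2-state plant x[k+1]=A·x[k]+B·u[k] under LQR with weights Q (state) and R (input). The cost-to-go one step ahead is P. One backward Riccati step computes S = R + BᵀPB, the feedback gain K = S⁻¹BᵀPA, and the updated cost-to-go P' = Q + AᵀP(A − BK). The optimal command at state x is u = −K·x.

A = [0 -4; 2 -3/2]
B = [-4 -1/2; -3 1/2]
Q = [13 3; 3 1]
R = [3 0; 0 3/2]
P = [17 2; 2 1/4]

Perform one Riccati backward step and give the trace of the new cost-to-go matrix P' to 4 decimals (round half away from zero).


BᵀP = [-74.0000 -8.7500; -7.5000 -0.8750]
S = R + BᵀPB = [3 0; 0 3/2] + [322.2500 32.6250; 32.6250 3.3125] = [325.2500 32.6250; 32.6250 4.8125]
BᵀPA = [-17.5000 309.1250; -1.7500 31.3125]
K = S⁻¹·BᵀPA = [-0.0542 0.9306; 0.0035 0.1980]
A−BK = [-0.2149 -0.1787; 1.8358 1.1927]
AᵀP(A−BK) = [0.0584 -0.1187; -0.1187 2.7027]
P' = Q + AᵀP(A−BK) = [13.0584 2.8813; 2.8813 3.7027]
tr(P') = 16.7611

16.7611


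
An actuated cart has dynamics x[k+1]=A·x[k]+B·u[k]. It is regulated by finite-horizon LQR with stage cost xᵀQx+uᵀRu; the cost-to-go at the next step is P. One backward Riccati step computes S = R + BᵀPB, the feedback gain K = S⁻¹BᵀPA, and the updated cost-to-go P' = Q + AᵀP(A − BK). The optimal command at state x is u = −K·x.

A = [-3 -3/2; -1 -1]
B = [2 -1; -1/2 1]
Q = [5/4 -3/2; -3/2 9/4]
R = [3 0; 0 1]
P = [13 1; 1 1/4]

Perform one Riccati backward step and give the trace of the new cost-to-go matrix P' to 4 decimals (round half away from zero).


BᵀP = [25.5000 1.8750; -12.0000 -0.7500]
S = R + BᵀPB = [3 0; 0 1] + [50.0625 -23.6250; -23.6250 11.2500] = [53.0625 -23.6250; -23.6250 12.2500]
BᵀPA = [-78.3750 -40.1250; 36.7500 18.7500]
K = S⁻¹·BᵀPA = [-1.0000 -0.5286; 1.0714 0.5112]
A−BK = [0.0714 0.0684; -2.5714 -1.7755]
AᵀP(A−BK) = [5.5000 3.0357; 3.0357 1.7056]
P' = Q + AᵀP(A−BK) = [6.7500 1.5357; 1.5357 3.9556]
tr(P') = 10.7056

10.7056


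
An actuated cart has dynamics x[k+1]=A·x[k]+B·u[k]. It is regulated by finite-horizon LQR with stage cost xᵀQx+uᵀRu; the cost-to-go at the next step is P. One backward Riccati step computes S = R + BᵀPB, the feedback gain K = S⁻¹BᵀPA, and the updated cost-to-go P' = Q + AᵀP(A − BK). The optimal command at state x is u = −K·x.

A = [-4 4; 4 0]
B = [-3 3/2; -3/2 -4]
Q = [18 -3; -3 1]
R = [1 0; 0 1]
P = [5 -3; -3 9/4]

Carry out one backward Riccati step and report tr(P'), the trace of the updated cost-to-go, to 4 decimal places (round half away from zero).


BᵀP = [-10.5000 5.6250; 19.5000 -13.5000]
S = R + BᵀPB = [1 0; 0 1] + [23.0625 -38.2500; -38.2500 83.2500] = [24.0625 -38.2500; -38.2500 84.2500]
BᵀPA = [64.5000 -42.0000; -132.0000 78.0000]
K = S⁻¹·BᵀPA = [0.6826 -0.9837; -1.2569 0.4792]
A−BK = [-0.0669 0.3301; -0.0035 0.4413]
AᵀP(A−BK) = [2.0666 -1.2956; -1.2956 1.3063]
P' = Q + AᵀP(A−BK) = [20.0666 -4.2956; -4.2956 2.3063]
tr(P') = 22.3729

22.3729


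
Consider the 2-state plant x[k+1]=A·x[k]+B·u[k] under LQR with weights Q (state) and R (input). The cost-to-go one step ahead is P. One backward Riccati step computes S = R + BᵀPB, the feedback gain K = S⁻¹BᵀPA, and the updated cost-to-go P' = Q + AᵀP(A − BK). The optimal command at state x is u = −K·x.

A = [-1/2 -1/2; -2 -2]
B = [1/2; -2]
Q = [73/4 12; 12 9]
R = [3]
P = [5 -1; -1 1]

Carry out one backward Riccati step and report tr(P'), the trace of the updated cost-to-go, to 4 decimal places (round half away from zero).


32.2744

BᵀP = [4.5000 -2.5000]
S = R + BᵀPB = [3] + [7.2500] = [10.2500]
BᵀPA = [2.7500 2.7500]
K = S⁻¹·BᵀPA = [0.2683 0.2683]
A−BK = [-0.6341 -0.6341; -1.4634 -1.4634]
AᵀP(A−BK) = [2.5122 2.5122; 2.5122 2.5122]
P' = Q + AᵀP(A−BK) = [20.7622 14.5122; 14.5122 11.5122]
tr(P') = 32.2744


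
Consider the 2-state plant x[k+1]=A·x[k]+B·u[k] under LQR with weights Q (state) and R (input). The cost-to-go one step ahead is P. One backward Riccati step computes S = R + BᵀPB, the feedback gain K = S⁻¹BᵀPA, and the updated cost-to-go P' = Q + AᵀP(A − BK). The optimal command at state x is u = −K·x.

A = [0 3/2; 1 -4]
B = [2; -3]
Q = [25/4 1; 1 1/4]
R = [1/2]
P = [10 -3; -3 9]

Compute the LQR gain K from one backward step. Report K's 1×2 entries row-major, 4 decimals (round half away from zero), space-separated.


-0.2095 1.1143

BᵀP = [29.0000 -33.0000]
S = R + BᵀPB = [1/2] + [157.0000] = [157.5000]
BᵀPA = [-33.0000 175.5000]
K = S⁻¹·BᵀPA = [-0.2095 1.1143]
A−BK = [0.4190 -0.7286; 0.3714 -0.6571]
AᵀP(A−BK) = [2.0857 -3.7286; -3.7286 6.9429]
P' = Q + AᵀP(A−BK) = [8.3357 -2.7286; -2.7286 7.1929]
tr(P') = 15.5286


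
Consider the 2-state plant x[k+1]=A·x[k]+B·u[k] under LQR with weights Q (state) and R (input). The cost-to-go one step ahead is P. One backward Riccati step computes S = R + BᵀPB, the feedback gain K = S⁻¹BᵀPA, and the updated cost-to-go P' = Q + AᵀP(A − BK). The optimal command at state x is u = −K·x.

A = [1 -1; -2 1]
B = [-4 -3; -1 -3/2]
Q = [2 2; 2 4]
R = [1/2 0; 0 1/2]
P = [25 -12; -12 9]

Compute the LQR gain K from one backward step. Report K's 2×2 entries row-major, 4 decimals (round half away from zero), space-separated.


BᵀP = [-88.0000 39.0000; -57.0000 22.5000]
S = R + BᵀPB = [1/2 0; 0 1/2] + [313.0000 205.5000; 205.5000 137.2500] = [313.5000 205.5000; 205.5000 137.7500]
BᵀPA = [-166.0000 127.0000; -102.0000 79.5000]
K = S⁻¹·BᵀPA = [-1.9966 1.2123; 2.2381 -1.2314]
A−BK = [-0.2720 0.1549; -0.6394 0.3652]
AᵀP(A−BK) = [5.8529 -3.3625; -3.3625 1.9354]
P' = Q + AᵀP(A−BK) = [7.8529 -1.3625; -1.3625 5.9354]
tr(P') = 13.7883

-1.9966 1.2123 2.2381 -1.2314


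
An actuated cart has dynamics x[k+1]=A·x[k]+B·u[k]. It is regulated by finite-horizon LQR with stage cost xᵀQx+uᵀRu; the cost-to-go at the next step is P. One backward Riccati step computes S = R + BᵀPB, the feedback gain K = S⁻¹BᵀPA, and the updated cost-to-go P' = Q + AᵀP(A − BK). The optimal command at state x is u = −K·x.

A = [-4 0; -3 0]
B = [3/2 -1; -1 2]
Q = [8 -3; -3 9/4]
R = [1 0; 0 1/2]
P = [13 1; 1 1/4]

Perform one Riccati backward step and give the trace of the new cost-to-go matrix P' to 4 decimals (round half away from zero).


24.6212

BᵀP = [18.5000 1.2500; -11.0000 -0.5000]
S = R + BᵀPB = [1 0; 0 1/2] + [26.5000 -16.0000; -16.0000 10.0000] = [27.5000 -16.0000; -16.0000 10.5000]
BᵀPA = [-77.7500 0.0000; 45.5000 0.0000]
K = S⁻¹·BᵀPA = [-2.6985 0.0000; 0.2214 0.0000]
A−BK = [0.2691 0.0000; -6.1412 0.0000]
AᵀP(A−BK) = [14.3712 0.0000; 0.0000 0.0000]
P' = Q + AᵀP(A−BK) = [22.3712 -3.0000; -3.0000 2.2500]
tr(P') = 24.6212


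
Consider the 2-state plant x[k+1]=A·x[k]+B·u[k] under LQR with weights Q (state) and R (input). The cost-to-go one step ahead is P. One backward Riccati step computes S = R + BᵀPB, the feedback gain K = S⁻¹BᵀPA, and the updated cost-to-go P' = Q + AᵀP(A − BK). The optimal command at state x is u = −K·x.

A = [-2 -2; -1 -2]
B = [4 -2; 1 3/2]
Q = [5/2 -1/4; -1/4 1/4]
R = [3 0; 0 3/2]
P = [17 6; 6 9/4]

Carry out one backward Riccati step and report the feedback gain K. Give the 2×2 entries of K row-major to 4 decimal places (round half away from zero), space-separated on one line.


BᵀP = [74.0000 26.2500; -25.0000 -8.6250]
S = R + BᵀPB = [3 0; 0 3/2] + [322.2500 -108.6250; -108.6250 37.0625] = [325.2500 -108.6250; -108.6250 38.5625]
BᵀPA = [-174.2500 -200.5000; 58.6250 67.2500]
K = S⁻¹·BᵀPA = [-0.4729 -0.5743; 0.1882 0.1262]
A−BK = [0.2680 0.5496; -0.8095 -1.6149]
AᵀP(A−BK) = [0.8160 1.0295; 1.0295 1.3656]
P' = Q + AᵀP(A−BK) = [3.3160 0.7795; 0.7795 1.6156]
tr(P') = 4.9317

-0.4729 -0.5743 0.1882 0.1262


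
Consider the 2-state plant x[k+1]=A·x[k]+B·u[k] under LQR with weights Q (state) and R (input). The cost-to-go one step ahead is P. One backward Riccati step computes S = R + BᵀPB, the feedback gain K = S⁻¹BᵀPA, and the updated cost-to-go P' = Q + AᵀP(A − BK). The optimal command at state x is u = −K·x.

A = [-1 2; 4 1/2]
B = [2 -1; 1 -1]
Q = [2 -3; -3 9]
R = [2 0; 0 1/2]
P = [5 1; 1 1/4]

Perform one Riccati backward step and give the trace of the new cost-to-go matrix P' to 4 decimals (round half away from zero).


12.6839

BᵀP = [11.0000 2.2500; -6.0000 -1.2500]
S = R + BᵀPB = [2 0; 0 1/2] + [24.2500 -13.2500; -13.2500 7.2500] = [26.2500 -13.2500; -13.2500 7.7500]
BᵀPA = [-2.0000 23.1250; 1.0000 -12.6250]
K = S⁻¹·BᵀPA = [-0.0807 0.4283; -0.0090 -0.8969]
A−BK = [-0.8475 0.2466; 4.0717 -0.8251]
AᵀP(A−BK) = [0.8475 -0.2466; -0.2466 0.8363]
P' = Q + AᵀP(A−BK) = [2.8475 -3.2466; -3.2466 9.8363]
tr(P') = 12.6839


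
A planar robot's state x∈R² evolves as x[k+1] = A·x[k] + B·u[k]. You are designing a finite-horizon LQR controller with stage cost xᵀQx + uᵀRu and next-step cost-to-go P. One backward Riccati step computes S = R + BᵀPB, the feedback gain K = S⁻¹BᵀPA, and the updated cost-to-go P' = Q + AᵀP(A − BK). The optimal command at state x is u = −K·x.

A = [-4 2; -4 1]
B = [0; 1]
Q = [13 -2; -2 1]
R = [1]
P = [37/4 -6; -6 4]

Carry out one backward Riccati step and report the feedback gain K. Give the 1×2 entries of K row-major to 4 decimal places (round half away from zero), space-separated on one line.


1.6000 -1.6000

BᵀP = [-6.0000 4.0000]
S = R + BᵀPB = [1] + [4.0000] = [5.0000]
BᵀPA = [8.0000 -8.0000]
K = S⁻¹·BᵀPA = [1.6000 -1.6000]
A−BK = [-4.0000 2.0000; -5.6000 2.6000]
AᵀP(A−BK) = [7.2000 -5.2000; -5.2000 4.2000]
P' = Q + AᵀP(A−BK) = [20.2000 -7.2000; -7.2000 5.2000]
tr(P') = 25.4000


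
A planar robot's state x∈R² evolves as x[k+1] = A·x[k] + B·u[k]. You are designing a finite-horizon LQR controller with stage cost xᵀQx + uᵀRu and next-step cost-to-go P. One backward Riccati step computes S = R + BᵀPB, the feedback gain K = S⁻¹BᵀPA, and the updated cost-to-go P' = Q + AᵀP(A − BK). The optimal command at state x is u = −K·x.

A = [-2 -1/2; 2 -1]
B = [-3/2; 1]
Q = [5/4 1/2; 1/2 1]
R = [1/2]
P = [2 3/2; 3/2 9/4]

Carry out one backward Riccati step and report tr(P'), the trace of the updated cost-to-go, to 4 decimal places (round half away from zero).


8.0227

BᵀP = [-1.5000 0.0000]
S = R + BᵀPB = [1/2] + [2.2500] = [2.7500]
BᵀPA = [3.0000 0.7500]
K = S⁻¹·BᵀPA = [1.0909 0.2727]
A−BK = [-0.3636 -0.0909; 0.9091 -1.2727]
AᵀP(A−BK) = [1.7273 -1.8182; -1.8182 4.0455]
P' = Q + AᵀP(A−BK) = [2.9773 -1.3182; -1.3182 5.0455]
tr(P') = 8.0227


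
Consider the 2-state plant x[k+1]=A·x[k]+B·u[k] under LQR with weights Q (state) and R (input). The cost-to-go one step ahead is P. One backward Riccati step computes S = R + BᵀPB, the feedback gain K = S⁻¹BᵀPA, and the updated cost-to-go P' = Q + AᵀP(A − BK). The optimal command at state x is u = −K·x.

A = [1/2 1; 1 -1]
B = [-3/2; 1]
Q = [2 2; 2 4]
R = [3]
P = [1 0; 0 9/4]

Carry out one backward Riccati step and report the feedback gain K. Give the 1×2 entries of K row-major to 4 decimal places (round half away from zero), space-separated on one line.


0.2000 -0.5000

BᵀP = [-1.5000 2.2500]
S = R + BᵀPB = [3] + [4.5000] = [7.5000]
BᵀPA = [1.5000 -3.7500]
K = S⁻¹·BᵀPA = [0.2000 -0.5000]
A−BK = [0.8000 0.2500; 0.8000 -0.5000]
AᵀP(A−BK) = [2.2000 -1.0000; -1.0000 1.3750]
P' = Q + AᵀP(A−BK) = [4.2000 1.0000; 1.0000 5.3750]
tr(P') = 9.5750


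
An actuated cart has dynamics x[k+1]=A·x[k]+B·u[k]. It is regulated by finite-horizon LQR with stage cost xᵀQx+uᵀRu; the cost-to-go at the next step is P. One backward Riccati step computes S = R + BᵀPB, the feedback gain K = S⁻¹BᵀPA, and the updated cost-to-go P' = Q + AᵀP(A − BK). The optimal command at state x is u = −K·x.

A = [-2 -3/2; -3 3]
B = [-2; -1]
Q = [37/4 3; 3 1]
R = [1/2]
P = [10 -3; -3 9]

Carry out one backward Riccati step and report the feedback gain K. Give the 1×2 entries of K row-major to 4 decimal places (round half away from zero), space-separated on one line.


BᵀP = [-17.0000 -3.0000]
S = R + BᵀPB = [1/2] + [37.0000] = [37.5000]
BᵀPA = [43.0000 16.5000]
K = S⁻¹·BᵀPA = [1.1467 0.4400]
A−BK = [0.2933 -0.6200; -1.8533 3.4400]
AᵀP(A−BK) = [35.6933 -65.4200; -65.4200 123.2400]
P' = Q + AᵀP(A−BK) = [44.9433 -62.4200; -62.4200 124.2400]
tr(P') = 169.1833

1.1467 0.4400


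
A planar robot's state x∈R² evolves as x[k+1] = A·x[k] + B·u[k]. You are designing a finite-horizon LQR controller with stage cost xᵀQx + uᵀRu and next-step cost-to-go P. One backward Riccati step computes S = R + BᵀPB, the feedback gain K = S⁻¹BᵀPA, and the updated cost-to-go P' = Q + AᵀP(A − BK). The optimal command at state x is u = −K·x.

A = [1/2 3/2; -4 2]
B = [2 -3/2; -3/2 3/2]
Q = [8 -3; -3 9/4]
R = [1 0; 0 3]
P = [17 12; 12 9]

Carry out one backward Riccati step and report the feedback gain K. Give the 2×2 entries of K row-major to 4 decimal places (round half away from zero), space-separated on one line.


BᵀP = [16.0000 10.5000; -7.5000 -4.5000]
S = R + BᵀPB = [1 0; 0 3] + [16.2500 -8.2500; -8.2500 4.5000] = [17.2500 -8.2500; -8.2500 7.5000]
BᵀPA = [-34.0000 45.0000; 14.2500 -20.2500]
K = S⁻¹·BᵀPA = [-2.2416 2.7798; -0.5657 0.3578]
A−BK = [4.1346 -3.5229; -6.5138 5.6330]
AᵀP(A−BK) = [32.0979 -29.8349; -29.8349 28.4037]
P' = Q + AᵀP(A−BK) = [40.0979 -32.8349; -32.8349 30.6537]
tr(P') = 70.7515

-2.2416 2.7798 -0.5657 0.3578


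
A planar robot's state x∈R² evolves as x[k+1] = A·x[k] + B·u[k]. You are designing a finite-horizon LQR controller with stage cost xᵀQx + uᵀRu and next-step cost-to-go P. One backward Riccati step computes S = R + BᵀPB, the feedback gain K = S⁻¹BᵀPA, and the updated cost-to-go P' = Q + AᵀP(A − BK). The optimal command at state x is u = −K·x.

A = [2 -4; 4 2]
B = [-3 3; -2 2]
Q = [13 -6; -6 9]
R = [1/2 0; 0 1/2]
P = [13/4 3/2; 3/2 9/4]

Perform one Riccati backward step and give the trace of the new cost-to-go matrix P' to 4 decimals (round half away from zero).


45.7832

BᵀP = [-12.7500 -9.0000; 12.7500 9.0000]
S = R + BᵀPB = [1/2 0; 0 1/2] + [56.2500 -56.2500; -56.2500 56.2500] = [56.7500 -56.2500; -56.2500 56.7500]
BᵀPA = [-61.5000 33.0000; 61.5000 -33.0000]
K = S⁻¹·BᵀPA = [-0.5442 0.2920; 0.5442 -0.2920]
A−BK = [-1.2655 -2.2478; 1.8230 3.1681]
AᵀP(A−BK) = [6.0575 9.9204; 9.9204 17.7257]
P' = Q + AᵀP(A−BK) = [19.0575 3.9204; 3.9204 26.7257]
tr(P') = 45.7832


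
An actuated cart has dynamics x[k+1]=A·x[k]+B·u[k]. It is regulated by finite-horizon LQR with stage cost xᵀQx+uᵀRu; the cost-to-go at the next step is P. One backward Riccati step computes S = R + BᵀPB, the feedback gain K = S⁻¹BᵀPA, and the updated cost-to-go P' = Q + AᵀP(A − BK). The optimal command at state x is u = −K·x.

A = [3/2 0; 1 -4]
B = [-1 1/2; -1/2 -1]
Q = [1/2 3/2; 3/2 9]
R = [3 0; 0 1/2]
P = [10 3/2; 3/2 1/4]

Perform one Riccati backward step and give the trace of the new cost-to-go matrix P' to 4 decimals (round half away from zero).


14.3051

BᵀP = [-10.7500 -1.6250; 3.5000 0.5000]
S = R + BᵀPB = [3 0; 0 1/2] + [11.5625 -3.7500; -3.7500 1.2500] = [14.5625 -3.7500; -3.7500 1.7500]
BᵀPA = [-17.7500 6.5000; 5.7500 -2.0000]
K = S⁻¹·BᵀPA = [-0.8317 0.3393; 1.5034 -0.4159]
A−BK = [-0.0834 0.5472; 2.0876 -4.2462]
AᵀP(A−BK) = [3.8420 -1.5869; -1.5869 0.9631]
P' = Q + AᵀP(A−BK) = [4.3420 -0.0869; -0.0869 9.9631]
tr(P') = 14.3051


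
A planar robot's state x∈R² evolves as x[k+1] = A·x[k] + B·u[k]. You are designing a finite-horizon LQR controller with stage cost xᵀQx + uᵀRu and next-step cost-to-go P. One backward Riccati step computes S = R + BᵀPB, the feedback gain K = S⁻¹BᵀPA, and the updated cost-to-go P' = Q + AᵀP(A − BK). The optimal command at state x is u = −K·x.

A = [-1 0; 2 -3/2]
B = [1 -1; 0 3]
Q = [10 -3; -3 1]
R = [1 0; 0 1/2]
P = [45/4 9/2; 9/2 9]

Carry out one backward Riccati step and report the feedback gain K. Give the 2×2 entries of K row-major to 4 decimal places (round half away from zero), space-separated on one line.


-0.3050 -0.4596 0.6606 -0.4976

BᵀP = [11.2500 4.5000; 2.2500 22.5000]
S = R + BᵀPB = [1 0; 0 1/2] + [11.2500 2.2500; 2.2500 65.2500] = [12.2500 2.2500; 2.2500 65.7500]
BᵀPA = [-2.2500 -6.7500; 42.7500 -33.7500]
K = S⁻¹·BᵀPA = [-0.3050 -0.4596; 0.6606 -0.4976]
A−BK = [-0.0344 -0.0380; 0.0181 -0.0073]
AᵀP(A−BK) = [0.3219 -0.0127; -0.0127 0.3542]
P' = Q + AᵀP(A−BK) = [10.3219 -3.0127; -3.0127 1.3542]
tr(P') = 11.6761


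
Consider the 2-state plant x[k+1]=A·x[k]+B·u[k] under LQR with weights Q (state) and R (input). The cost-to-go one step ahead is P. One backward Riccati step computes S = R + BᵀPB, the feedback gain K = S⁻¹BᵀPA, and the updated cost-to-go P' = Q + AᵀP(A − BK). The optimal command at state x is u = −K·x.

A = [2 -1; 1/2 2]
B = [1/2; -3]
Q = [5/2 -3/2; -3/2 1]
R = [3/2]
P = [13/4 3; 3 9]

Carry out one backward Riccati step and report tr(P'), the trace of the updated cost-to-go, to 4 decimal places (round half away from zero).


BᵀP = [-7.3750 -25.5000]
S = R + BᵀPB = [3/2] + [72.8125] = [74.3125]
BᵀPA = [-27.5000 -43.6250]
K = S⁻¹·BᵀPA = [-0.3701 -0.5870]
A−BK = [2.1850 -0.7065; -0.6102 0.2389]
AᵀP(A−BK) = [11.0734 -3.1438; -3.1438 1.6400]
P' = Q + AᵀP(A−BK) = [13.5734 -4.6438; -4.6438 2.6400]
tr(P') = 16.2134

16.2134


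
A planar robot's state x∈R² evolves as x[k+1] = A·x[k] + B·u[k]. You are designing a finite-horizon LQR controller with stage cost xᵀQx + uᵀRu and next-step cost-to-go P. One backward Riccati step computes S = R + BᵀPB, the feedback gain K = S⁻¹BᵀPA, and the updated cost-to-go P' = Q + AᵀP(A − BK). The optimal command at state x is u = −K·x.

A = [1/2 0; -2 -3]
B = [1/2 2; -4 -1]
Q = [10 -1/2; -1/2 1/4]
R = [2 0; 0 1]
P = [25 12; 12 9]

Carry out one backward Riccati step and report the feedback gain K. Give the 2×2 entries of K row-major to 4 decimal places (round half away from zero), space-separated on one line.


BᵀP = [-35.5000 -30.0000; 38.0000 15.0000]
S = R + BᵀPB = [2 0; 0 1] + [102.2500 -41.0000; -41.0000 61.0000] = [104.2500 -41.0000; -41.0000 62.0000]
BᵀPA = [42.2500 90.0000; -11.0000 -45.0000]
K = S⁻¹·BᵀPA = [0.4534 0.7810; 0.1224 -0.2094]
A−BK = [0.0284 0.0282; -0.0639 -0.0855]
AᵀP(A−BK) = [0.4395 0.7010; 0.7010 1.2914]
P' = Q + AᵀP(A−BK) = [10.4395 0.2010; 0.2010 1.5414]
tr(P') = 11.9809

0.4534 0.7810 0.1224 -0.2094


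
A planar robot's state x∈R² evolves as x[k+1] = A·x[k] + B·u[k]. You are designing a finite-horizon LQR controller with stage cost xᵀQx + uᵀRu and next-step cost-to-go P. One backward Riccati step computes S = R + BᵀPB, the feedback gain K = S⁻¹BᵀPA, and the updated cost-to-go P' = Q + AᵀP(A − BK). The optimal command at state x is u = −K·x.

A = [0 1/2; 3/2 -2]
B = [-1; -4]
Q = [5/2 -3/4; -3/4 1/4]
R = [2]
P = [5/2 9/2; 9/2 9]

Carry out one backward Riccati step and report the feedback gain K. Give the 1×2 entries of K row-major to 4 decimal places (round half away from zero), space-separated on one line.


-0.3293 0.3835

BᵀP = [-20.5000 -40.5000]
S = R + BᵀPB = [2] + [182.5000] = [184.5000]
BᵀPA = [-60.7500 70.7500]
K = S⁻¹·BᵀPA = [-0.3293 0.3835]
A−BK = [-0.3293 0.8835; 0.1829 -0.4661]
AᵀP(A−BK) = [0.2470 -0.3293; -0.3293 0.4946]
P' = Q + AᵀP(A−BK) = [2.7470 -1.0793; -1.0793 0.7446]
tr(P') = 3.4915


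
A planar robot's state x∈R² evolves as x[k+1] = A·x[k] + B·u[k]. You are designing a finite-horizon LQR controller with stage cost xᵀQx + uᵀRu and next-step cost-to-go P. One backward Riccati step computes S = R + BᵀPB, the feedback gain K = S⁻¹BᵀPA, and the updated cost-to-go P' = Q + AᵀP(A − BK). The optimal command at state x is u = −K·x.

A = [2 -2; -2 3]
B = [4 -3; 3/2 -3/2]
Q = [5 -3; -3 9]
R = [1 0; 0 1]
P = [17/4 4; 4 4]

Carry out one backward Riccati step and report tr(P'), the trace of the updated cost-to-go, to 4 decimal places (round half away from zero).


BᵀP = [23.0000 22.0000; -18.7500 -18.0000]
S = R + BᵀPB = [1 0; 0 1] + [125.0000 -102.0000; -102.0000 83.2500] = [126.0000 -102.0000; -102.0000 84.2500]
BᵀPA = [2.0000 20.0000; -1.5000 -16.5000]
K = S⁻¹·BᵀPA = [0.0733 0.0095; 0.0709 -0.1844]
A−BK = [1.9196 -2.5910; -2.0035 2.7092]
AᵀP(A−BK) = [0.9598 -1.2955; -1.2955 1.7683]
P' = Q + AᵀP(A−BK) = [5.9598 -4.2955; -4.2955 10.7683]
tr(P') = 16.7281

16.7281


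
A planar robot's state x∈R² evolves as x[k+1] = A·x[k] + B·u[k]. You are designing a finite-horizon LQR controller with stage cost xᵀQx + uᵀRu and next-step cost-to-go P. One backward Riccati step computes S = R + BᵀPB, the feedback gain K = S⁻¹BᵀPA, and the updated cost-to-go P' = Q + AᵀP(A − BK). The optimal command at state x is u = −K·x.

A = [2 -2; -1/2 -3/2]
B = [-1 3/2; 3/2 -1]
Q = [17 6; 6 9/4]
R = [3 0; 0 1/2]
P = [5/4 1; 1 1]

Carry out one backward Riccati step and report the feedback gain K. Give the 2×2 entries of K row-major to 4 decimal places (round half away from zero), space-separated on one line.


BᵀP = [0.2500 0.5000; 0.8750 0.5000]
S = R + BᵀPB = [3 0; 0 1/2] + [0.5000 -0.1250; -0.1250 0.8125] = [3.5000 -0.1250; -0.1250 1.3125]
BᵀPA = [0.2500 -1.2500; 1.5000 -2.5000]
K = S⁻¹·BᵀPA = [0.1126 -0.4266; 1.1536 -1.9454]
A−BK = [0.3823 0.4915; 0.4846 -2.8055]
AᵀP(A−BK) = [1.4915 -3.2253; -3.2253 7.8532]
P' = Q + AᵀP(A−BK) = [18.4915 2.7747; 2.7747 10.1032]
tr(P') = 28.5947

0.1126 -0.4266 1.1536 -1.9454


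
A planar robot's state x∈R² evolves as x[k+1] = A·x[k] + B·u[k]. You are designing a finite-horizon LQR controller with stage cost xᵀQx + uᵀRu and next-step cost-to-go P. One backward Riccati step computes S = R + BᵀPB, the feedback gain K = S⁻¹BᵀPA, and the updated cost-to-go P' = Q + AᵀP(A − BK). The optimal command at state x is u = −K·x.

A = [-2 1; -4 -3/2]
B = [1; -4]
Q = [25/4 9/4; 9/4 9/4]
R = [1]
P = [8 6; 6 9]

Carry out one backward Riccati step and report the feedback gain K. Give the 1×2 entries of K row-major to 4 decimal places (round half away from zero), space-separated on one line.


BᵀP = [-16.0000 -30.0000]
S = R + BᵀPB = [1] + [104.0000] = [105.0000]
BᵀPA = [152.0000 29.0000]
K = S⁻¹·BᵀPA = [1.4476 0.2762]
A−BK = [-3.4476 0.7238; 1.7905 -0.3952]
AᵀP(A−BK) = [51.9619 -9.9810; -9.9810 2.2405]
P' = Q + AᵀP(A−BK) = [58.2119 -7.7310; -7.7310 4.4905]
tr(P') = 62.7024

1.4476 0.2762


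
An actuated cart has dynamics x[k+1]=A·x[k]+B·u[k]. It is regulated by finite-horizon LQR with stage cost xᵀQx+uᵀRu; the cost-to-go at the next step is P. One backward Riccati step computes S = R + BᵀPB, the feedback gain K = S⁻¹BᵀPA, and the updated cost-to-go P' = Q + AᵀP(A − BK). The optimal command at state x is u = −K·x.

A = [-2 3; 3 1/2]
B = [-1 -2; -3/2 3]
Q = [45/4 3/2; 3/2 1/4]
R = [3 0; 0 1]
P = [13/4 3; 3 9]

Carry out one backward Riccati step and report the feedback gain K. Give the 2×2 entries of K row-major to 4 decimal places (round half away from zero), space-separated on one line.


BᵀP = [-7.7500 -16.5000; 2.5000 21.0000]
S = R + BᵀPB = [3 0; 0 1] + [32.5000 -34.0000; -34.0000 58.0000] = [35.5000 -34.0000; -34.0000 59.0000]
BᵀPA = [-34.0000 -31.5000; 58.0000 18.0000]
K = S⁻¹·BᵀPA = [-0.0362 -1.3282; 0.9622 -0.4603]
A−BK = [-0.1119 0.7512; 0.0591 -0.1113]
AᵀP(A−BK) = [0.9622 -0.4603; -0.4603 6.9478]
P' = Q + AᵀP(A−BK) = [12.2122 1.0397; 1.0397 7.1978]
tr(P') = 19.4100

-0.0362 -1.3282 0.9622 -0.4603


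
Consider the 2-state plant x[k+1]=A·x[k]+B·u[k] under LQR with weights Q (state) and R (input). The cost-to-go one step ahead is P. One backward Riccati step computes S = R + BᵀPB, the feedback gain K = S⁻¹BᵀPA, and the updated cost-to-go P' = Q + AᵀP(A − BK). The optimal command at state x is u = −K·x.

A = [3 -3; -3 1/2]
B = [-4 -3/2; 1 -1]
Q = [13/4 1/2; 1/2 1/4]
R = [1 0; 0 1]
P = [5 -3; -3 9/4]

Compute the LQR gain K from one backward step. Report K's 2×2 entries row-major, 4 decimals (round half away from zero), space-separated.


BᵀP = [-23.0000 14.2500; -4.5000 2.2500]
S = R + BᵀPB = [1 0; 0 1] + [106.2500 20.2500; 20.2500 4.5000] = [107.2500 20.2500; 20.2500 5.5000]
BᵀPA = [-111.7500 76.1250; -20.2500 14.6250]
K = S⁻¹·BᵀPA = [-1.1376 0.6814; 0.5068 0.1502]
A−BK = [-0.7904 -0.0490; -1.3556 -0.0313]
AᵀP(A−BK) = [2.3806 -0.6835; -0.6835 0.4919]
P' = Q + AᵀP(A−BK) = [5.6306 -0.1835; -0.1835 0.7419]
tr(P') = 6.3725

-1.1376 0.6814 0.5068 0.1502


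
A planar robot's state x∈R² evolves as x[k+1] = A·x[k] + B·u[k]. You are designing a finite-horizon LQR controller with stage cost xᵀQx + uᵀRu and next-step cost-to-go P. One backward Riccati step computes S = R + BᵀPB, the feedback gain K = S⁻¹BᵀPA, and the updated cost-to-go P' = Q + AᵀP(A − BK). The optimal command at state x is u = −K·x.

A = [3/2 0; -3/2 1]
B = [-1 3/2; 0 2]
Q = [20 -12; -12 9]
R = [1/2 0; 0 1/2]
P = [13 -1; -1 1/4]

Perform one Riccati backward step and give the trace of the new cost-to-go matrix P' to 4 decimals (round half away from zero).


30.6443

BᵀP = [-13.0000 1.0000; 17.5000 -1.0000]
S = R + BᵀPB = [1/2 0; 0 1/2] + [13.0000 -17.5000; -17.5000 24.2500] = [13.5000 -17.5000; -17.5000 24.7500]
BᵀPA = [-21.0000 1.0000; 27.7500 -1.0000]
K = S⁻¹·BᵀPA = [-1.2242 0.2601; 0.2556 0.1435]
A−BK = [-0.1076 0.0448; -2.0112 0.7130]
AᵀP(A−BK) = [1.5109 -0.3952; -0.3952 0.1334]
P' = Q + AᵀP(A−BK) = [21.5109 -12.3952; -12.3952 9.1334]
tr(P') = 30.6443


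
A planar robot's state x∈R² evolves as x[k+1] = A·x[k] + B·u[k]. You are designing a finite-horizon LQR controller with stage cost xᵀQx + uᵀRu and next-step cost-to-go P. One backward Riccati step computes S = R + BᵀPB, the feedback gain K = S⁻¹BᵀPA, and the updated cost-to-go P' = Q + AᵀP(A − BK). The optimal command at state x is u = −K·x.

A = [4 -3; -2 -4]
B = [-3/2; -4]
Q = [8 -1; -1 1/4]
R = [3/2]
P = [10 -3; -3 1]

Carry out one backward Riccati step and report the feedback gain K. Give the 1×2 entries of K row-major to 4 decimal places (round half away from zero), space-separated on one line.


BᵀP = [-3.0000 0.5000]
S = R + BᵀPB = [3/2] + [2.5000] = [4.0000]
BᵀPA = [-13.0000 7.0000]
K = S⁻¹·BᵀPA = [-3.2500 1.7500]
A−BK = [-0.8750 -0.3750; -15.0000 3.0000]
AᵀP(A−BK) = [169.7500 -59.2500; -59.2500 21.7500]
P' = Q + AᵀP(A−BK) = [177.7500 -60.2500; -60.2500 22.0000]
tr(P') = 199.7500

-3.2500 1.7500


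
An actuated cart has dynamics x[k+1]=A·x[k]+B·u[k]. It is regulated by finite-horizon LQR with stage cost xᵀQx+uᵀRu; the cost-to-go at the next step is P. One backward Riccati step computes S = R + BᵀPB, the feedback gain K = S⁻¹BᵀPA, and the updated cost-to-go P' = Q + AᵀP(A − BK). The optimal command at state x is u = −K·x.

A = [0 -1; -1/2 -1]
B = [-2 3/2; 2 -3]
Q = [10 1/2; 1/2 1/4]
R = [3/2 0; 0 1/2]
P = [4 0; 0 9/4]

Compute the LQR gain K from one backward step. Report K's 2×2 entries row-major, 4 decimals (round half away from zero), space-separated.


BᵀP = [-8.0000 4.5000; 6.0000 -6.7500]
S = R + BᵀPB = [3/2 0; 0 1/2] + [25.0000 -25.5000; -25.5000 29.2500] = [26.5000 -25.5000; -25.5000 29.7500]
BᵀPA = [-2.2500 3.5000; 3.3750 0.7500]
K = S⁻¹·BᵀPA = [0.1385 0.8923; 0.2321 0.7900]
A−BK = [-0.0713 -0.4005; -0.0805 -0.4145]
AᵀP(A−BK) = [0.0906 0.4663; 0.4663 2.5344]
P' = Q + AᵀP(A−BK) = [10.0906 0.9663; 0.9663 2.7844]
tr(P') = 12.8750

0.1385 0.8923 0.2321 0.7900


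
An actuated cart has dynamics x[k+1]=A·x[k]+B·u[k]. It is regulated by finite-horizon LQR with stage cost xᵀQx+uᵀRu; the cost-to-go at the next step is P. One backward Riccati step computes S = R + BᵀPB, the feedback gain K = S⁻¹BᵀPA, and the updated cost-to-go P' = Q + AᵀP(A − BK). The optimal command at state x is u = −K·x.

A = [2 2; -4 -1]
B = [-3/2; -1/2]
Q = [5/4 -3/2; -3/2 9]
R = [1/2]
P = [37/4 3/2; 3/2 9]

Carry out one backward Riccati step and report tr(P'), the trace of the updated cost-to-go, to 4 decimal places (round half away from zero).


BᵀP = [-14.6250 -6.7500]
S = R + BᵀPB = [1/2] + [25.3125] = [25.8125]
BᵀPA = [-2.2500 -22.5000]
K = S⁻¹·BᵀPA = [-0.0872 -0.8717]
A−BK = [1.8692 0.6925; -4.0436 -1.4358]
AᵀP(A−BK) = [156.8039 56.0387; 56.0387 20.3874]
P' = Q + AᵀP(A−BK) = [158.0539 54.5387; 54.5387 29.3874]
tr(P') = 187.4413

187.4413


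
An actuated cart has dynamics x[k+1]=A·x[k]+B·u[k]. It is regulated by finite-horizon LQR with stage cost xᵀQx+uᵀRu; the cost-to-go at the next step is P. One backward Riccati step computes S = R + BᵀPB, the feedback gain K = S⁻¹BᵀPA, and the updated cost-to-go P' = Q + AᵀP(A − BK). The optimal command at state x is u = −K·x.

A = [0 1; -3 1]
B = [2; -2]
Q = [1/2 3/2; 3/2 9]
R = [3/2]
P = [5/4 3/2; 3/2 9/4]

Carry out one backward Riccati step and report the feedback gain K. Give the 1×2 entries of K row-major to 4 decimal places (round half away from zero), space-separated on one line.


BᵀP = [-0.5000 -1.5000]
S = R + BᵀPB = [3/2] + [2.0000] = [3.5000]
BᵀPA = [4.5000 -2.0000]
K = S⁻¹·BᵀPA = [1.2857 -0.5714]
A−BK = [-2.5714 2.1429; -0.4286 -0.1429]
AᵀP(A−BK) = [14.4643 -8.6786; -8.6786 5.3571]
P' = Q + AᵀP(A−BK) = [14.9643 -7.1786; -7.1786 14.3571]
tr(P') = 29.3214

1.2857 -0.5714


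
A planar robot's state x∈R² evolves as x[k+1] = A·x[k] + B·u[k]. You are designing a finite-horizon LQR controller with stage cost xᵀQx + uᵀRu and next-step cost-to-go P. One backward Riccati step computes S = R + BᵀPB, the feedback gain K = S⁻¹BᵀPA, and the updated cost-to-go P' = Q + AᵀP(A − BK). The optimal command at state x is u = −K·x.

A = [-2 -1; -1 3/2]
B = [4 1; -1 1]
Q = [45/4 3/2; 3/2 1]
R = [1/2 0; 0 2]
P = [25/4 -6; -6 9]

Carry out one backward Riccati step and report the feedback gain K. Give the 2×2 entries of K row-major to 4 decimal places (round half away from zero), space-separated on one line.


BᵀP = [31.0000 -33.0000; 0.2500 3.0000]
S = R + BᵀPB = [1/2 0; 0 2] + [157.0000 -2.0000; -2.0000 3.2500] = [157.5000 -2.0000; -2.0000 5.2500]
BᵀPA = [-29.0000 -80.5000; -3.5000 4.2500]
K = S⁻¹·BᵀPA = [-0.1935 -0.5033; -0.7404 0.6178]
A−BK = [-0.4855 0.3953; -0.4531 0.3789]
AᵀP(A−BK) = [1.7963 -1.4324; -1.4324 1.3614]
P' = Q + AᵀP(A−BK) = [13.0463 0.0676; 0.0676 2.3614]
tr(P') = 15.4077

-0.1935 -0.5033 -0.7404 0.6178


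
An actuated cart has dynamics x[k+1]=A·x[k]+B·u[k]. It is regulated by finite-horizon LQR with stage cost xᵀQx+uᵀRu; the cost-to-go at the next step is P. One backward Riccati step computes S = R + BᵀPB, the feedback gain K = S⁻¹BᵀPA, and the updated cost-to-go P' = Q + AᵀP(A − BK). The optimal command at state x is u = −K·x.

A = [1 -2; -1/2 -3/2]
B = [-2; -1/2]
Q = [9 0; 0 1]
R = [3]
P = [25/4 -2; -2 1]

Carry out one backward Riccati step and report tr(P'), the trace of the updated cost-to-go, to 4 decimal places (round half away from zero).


BᵀP = [-11.5000 3.5000]
S = R + BᵀPB = [3] + [21.2500] = [24.2500]
BᵀPA = [-13.2500 17.7500]
K = S⁻¹·BᵀPA = [-0.5464 0.7320]
A−BK = [-0.0928 -0.5361; -0.7732 -1.1340]
AᵀP(A−BK) = [1.2603 -1.0515; -1.0515 2.2577]
P' = Q + AᵀP(A−BK) = [10.2603 -1.0515; -1.0515 3.2577]
tr(P') = 13.5180

13.5180


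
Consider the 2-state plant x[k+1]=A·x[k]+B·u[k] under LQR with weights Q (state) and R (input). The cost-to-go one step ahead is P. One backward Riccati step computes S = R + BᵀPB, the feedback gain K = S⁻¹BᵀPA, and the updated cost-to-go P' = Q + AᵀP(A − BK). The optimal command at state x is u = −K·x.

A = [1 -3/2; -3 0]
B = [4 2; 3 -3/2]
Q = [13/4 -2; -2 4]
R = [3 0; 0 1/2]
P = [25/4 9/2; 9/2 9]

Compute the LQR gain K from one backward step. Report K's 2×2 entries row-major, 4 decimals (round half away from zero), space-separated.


BᵀP = [38.5000 45.0000; 5.7500 -4.5000]
S = R + BᵀPB = [3 0; 0 1/2] + [289.0000 9.5000; 9.5000 18.2500] = [292.0000 9.5000; 9.5000 18.7500]
BᵀPA = [-96.5000 -57.7500; 19.2500 -8.6250]
K = S⁻¹·BᵀPA = [-0.3700 -0.1859; 1.2141 -0.3658]
A−BK = [0.0517 -0.0249; -0.0689 0.0089]
AᵀP(A−BK) = [1.1751 -0.0195; -0.0195 0.1731]
P' = Q + AᵀP(A−BK) = [4.4251 -2.0195; -2.0195 4.1731]
tr(P') = 8.5982

-0.3700 -0.1859 1.2141 -0.3658


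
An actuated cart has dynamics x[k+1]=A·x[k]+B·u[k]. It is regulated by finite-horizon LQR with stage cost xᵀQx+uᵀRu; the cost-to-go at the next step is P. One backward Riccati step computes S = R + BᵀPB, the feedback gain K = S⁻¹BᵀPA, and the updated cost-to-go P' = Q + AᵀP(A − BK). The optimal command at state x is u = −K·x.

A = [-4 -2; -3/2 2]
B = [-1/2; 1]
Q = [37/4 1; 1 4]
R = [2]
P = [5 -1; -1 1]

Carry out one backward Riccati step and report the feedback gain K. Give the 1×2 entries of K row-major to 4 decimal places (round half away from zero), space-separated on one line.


2.2381 1.9048

BᵀP = [-3.5000 1.5000]
S = R + BᵀPB = [2] + [3.2500] = [5.2500]
BᵀPA = [11.7500 10.0000]
K = S⁻¹·BᵀPA = [2.2381 1.9048]
A−BK = [-2.8810 -1.0476; -3.7381 0.0952]
AᵀP(A−BK) = [43.9524 19.6190; 19.6190 12.9524]
P' = Q + AᵀP(A−BK) = [53.2024 20.6190; 20.6190 16.9524]
tr(P') = 70.1548


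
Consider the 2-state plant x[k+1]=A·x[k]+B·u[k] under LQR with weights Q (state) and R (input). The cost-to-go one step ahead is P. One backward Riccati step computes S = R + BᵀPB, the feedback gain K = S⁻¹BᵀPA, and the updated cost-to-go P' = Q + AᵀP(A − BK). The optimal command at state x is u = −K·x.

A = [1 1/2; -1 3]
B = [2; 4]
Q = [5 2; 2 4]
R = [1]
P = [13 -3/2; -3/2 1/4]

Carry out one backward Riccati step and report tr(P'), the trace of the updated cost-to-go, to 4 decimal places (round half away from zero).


11.0985

BᵀP = [20.0000 -2.0000]
S = R + BᵀPB = [1] + [32.0000] = [33.0000]
BᵀPA = [22.0000 4.0000]
K = S⁻¹·BᵀPA = [0.6667 0.1212]
A−BK = [-0.3333 0.2576; -3.6667 2.5152]
AᵀP(A−BK) = [1.5833 -0.6667; -0.6667 0.5152]
P' = Q + AᵀP(A−BK) = [6.5833 1.3333; 1.3333 4.5152]
tr(P') = 11.0985


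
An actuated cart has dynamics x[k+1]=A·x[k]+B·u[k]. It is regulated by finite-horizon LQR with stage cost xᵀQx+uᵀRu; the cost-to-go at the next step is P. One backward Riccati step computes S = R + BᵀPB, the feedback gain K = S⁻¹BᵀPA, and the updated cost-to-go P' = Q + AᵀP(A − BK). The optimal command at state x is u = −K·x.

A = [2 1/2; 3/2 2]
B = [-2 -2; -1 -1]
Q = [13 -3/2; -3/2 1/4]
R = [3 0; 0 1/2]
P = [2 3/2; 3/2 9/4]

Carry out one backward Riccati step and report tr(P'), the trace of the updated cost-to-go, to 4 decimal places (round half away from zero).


15.9256

BᵀP = [-5.5000 -5.2500; -5.5000 -5.2500]
S = R + BᵀPB = [3 0; 0 1/2] + [16.2500 16.2500; 16.2500 16.2500] = [19.2500 16.2500; 16.2500 16.7500]
BᵀPA = [-18.8750 -13.2500; -18.8750 -13.2500]
K = S⁻¹·BᵀPA = [-0.1617 -0.1135; -0.9700 -0.6809]
A−BK = [-0.2634 -1.0889; 0.3683 1.2056]
AᵀP(A−BK) = [0.7018 0.8801; 0.8801 1.9738]
P' = Q + AᵀP(A−BK) = [13.7018 -0.6199; -0.6199 2.2238]
tr(P') = 15.9256
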